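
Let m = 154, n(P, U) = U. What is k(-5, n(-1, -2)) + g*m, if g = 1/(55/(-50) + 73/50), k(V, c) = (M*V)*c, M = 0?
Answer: 3850/9 ≈ 427.78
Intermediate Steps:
k(V, c) = 0 (k(V, c) = (0*V)*c = 0*c = 0)
g = 25/9 (g = 1/(55*(-1/50) + 73*(1/50)) = 1/(-11/10 + 73/50) = 1/(9/25) = 25/9 ≈ 2.7778)
k(-5, n(-1, -2)) + g*m = 0 + (25/9)*154 = 0 + 3850/9 = 3850/9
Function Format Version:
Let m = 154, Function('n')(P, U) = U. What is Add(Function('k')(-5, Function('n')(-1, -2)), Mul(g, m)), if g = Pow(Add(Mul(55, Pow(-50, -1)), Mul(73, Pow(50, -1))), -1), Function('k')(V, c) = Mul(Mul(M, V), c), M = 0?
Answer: Rational(3850, 9) ≈ 427.78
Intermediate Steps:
Function('k')(V, c) = 0 (Function('k')(V, c) = Mul(Mul(0, V), c) = Mul(0, c) = 0)
g = Rational(25, 9) (g = Pow(Add(Mul(55, Rational(-1, 50)), Mul(73, Rational(1, 50))), -1) = Pow(Add(Rational(-11, 10), Rational(73, 50)), -1) = Pow(Rational(9, 25), -1) = Rational(25, 9) ≈ 2.7778)
Add(Function('k')(-5, Function('n')(-1, -2)), Mul(g, m)) = Add(0, Mul(Rational(25, 9), 154)) = Add(0, Rational(3850, 9)) = Rational(3850, 9)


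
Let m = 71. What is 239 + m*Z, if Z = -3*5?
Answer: -826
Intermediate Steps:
Z = -15
239 + m*Z = 239 + 71*(-15) = 239 - 1065 = -826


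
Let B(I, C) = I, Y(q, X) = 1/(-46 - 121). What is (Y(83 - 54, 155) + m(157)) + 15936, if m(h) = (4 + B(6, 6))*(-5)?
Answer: 2652961/167 ≈ 15886.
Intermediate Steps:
Y(q, X) = -1/167 (Y(q, X) = 1/(-167) = -1/167)
m(h) = -50 (m(h) = (4 + 6)*(-5) = 10*(-5) = -50)
(Y(83 - 54, 155) + m(157)) + 15936 = (-1/167 - 50) + 15936 = -8351/167 + 15936 = 2652961/167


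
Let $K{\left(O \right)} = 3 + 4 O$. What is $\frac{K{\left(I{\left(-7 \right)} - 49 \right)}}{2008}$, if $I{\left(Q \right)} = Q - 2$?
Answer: $- \frac{229}{2008} \approx -0.11404$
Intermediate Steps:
$I{\left(Q \right)} = -2 + Q$
$\frac{K{\left(I{\left(-7 \right)} - 49 \right)}}{2008} = \frac{3 + 4 \left(\left(-2 - 7\right) - 49\right)}{2008} = \left(3 + 4 \left(-9 - 49\right)\right) \frac{1}{2008} = \left(3 + 4 \left(-58\right)\right) \frac{1}{2008} = \left(3 - 232\right) \frac{1}{2008} = \left(-229\right) \frac{1}{2008} = - \frac{229}{2008}$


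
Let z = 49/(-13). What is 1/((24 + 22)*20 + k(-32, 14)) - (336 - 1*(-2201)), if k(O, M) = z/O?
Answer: -971084537/382769 ≈ -2537.0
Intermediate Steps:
z = -49/13 (z = 49*(-1/13) = -49/13 ≈ -3.7692)
k(O, M) = -49/(13*O)
1/((24 + 22)*20 + k(-32, 14)) - (336 - 1*(-2201)) = 1/((24 + 22)*20 - 49/13/(-32)) - (336 - 1*(-2201)) = 1/(46*20 - 49/13*(-1/32)) - (336 + 2201) = 1/(920 + 49/416) - 1*2537 = 1/(382769/416) - 2537 = 416/382769 - 2537 = -971084537/382769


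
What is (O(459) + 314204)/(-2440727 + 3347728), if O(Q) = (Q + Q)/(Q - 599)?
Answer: 21993821/63490070 ≈ 0.34641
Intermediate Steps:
O(Q) = 2*Q/(-599 + Q) (O(Q) = (2*Q)/(-599 + Q) = 2*Q/(-599 + Q))
(O(459) + 314204)/(-2440727 + 3347728) = (2*459/(-599 + 459) + 314204)/(-2440727 + 3347728) = (2*459/(-140) + 314204)/907001 = (2*459*(-1/140) + 314204)*(1/907001) = (-459/70 + 314204)*(1/907001) = (21993821/70)*(1/907001) = 21993821/63490070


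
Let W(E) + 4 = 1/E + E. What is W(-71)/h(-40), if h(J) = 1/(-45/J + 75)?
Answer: -1621767/284 ≈ -5710.4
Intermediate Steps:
W(E) = -4 + E + 1/E (W(E) = -4 + (1/E + E) = -4 + (E + 1/E) = -4 + E + 1/E)
h(J) = 1/(75 - 45/J)
W(-71)/h(-40) = (-4 - 71 + 1/(-71))/(((1/15)*(-40)/(-3 + 5*(-40)))) = (-4 - 71 - 1/71)/(((1/15)*(-40)/(-3 - 200))) = -5326/(71*((1/15)*(-40)/(-203))) = -5326/(71*((1/15)*(-40)*(-1/203))) = -5326/(71*8/609) = -5326/71*609/8 = -1621767/284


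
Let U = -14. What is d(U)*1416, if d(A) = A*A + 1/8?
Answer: 277713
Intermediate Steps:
d(A) = 1/8 + A**2 (d(A) = A**2 + 1/8 = 1/8 + A**2)
d(U)*1416 = (1/8 + (-14)**2)*1416 = (1/8 + 196)*1416 = (1569/8)*1416 = 277713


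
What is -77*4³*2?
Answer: -9856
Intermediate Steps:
-77*4³*2 = -77*64*2 = -4928*2 = -9856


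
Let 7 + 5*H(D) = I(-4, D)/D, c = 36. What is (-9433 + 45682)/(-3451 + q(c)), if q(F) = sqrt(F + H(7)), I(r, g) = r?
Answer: -257549145/24519284 - 36249*sqrt(42245)/416827828 ≈ -10.522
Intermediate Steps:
H(D) = -7/5 - 4/(5*D) (H(D) = -7/5 + (-4/D)/5 = -7/5 - 4/(5*D))
q(F) = sqrt(-53/35 + F) (q(F) = sqrt(F + (1/5)*(-4 - 7*7)/7) = sqrt(F + (1/5)*(1/7)*(-4 - 49)) = sqrt(F + (1/5)*(1/7)*(-53)) = sqrt(F - 53/35) = sqrt(-53/35 + F))
(-9433 + 45682)/(-3451 + q(c)) = (-9433 + 45682)/(-3451 + sqrt(-1855 + 1225*36)/35) = 36249/(-3451 + sqrt(-1855 + 44100)/35) = 36249/(-3451 + sqrt(42245)/35)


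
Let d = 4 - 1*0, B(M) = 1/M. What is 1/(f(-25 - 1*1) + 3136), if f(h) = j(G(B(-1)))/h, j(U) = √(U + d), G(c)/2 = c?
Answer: 1059968/3324059647 + 13*√2/3324059647 ≈ 0.00031888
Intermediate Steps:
d = 4 (d = 4 + 0 = 4)
G(c) = 2*c
j(U) = √(4 + U) (j(U) = √(U + 4) = √(4 + U))
f(h) = √2/h (f(h) = √(4 + 2/(-1))/h = √(4 + 2*(-1))/h = √(4 - 2)/h = √2/h)
1/(f(-25 - 1*1) + 3136) = 1/(√2/(-25 - 1*1) + 3136) = 1/(√2/(-25 - 1) + 3136) = 1/(√2/(-26) + 3136) = 1/(√2*(-1/26) + 3136) = 1/(-√2/26 + 3136) = 1/(3136 - √2/26)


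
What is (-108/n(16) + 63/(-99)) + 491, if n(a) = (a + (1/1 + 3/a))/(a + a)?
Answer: 79554/275 ≈ 289.29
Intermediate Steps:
n(a) = (1 + a + 3/a)/(2*a) (n(a) = (a + (1*1 + 3/a))/((2*a)) = (a + (1 + 3/a))*(1/(2*a)) = (1 + a + 3/a)*(1/(2*a)) = (1 + a + 3/a)/(2*a))
(-108/n(16) + 63/(-99)) + 491 = (-108*512/(3 + 16 + 16**2) + 63/(-99)) + 491 = (-108*512/(3 + 16 + 256) + 63*(-1/99)) + 491 = (-108/((1/2)*(1/256)*275) - 7/11) + 491 = (-108/275/512 - 7/11) + 491 = (-108*512/275 - 7/11) + 491 = (-55296/275 - 7/11) + 491 = -55471/275 + 491 = 79554/275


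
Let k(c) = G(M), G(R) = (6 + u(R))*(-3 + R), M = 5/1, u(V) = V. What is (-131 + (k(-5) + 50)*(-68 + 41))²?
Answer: 4305625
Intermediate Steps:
M = 5 (M = 5*1 = 5)
G(R) = (-3 + R)*(6 + R) (G(R) = (6 + R)*(-3 + R) = (-3 + R)*(6 + R))
k(c) = 22 (k(c) = -18 + 5² + 3*5 = -18 + 25 + 15 = 22)
(-131 + (k(-5) + 50)*(-68 + 41))² = (-131 + (22 + 50)*(-68 + 41))² = (-131 + 72*(-27))² = (-131 - 1944)² = (-2075)² = 4305625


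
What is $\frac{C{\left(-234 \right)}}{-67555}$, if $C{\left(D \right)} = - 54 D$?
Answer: $- \frac{12636}{67555} \approx -0.18705$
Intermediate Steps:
$\frac{C{\left(-234 \right)}}{-67555} = \frac{\left(-54\right) \left(-234\right)}{-67555} = 12636 \left(- \frac{1}{67555}\right) = - \frac{12636}{67555}$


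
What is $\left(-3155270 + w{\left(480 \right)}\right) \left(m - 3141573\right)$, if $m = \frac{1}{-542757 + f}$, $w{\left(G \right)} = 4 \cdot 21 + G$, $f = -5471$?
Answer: $\frac{2716672363024938685}{274114} \approx 9.9107 \cdot 10^{12}$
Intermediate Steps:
$w{\left(G \right)} = 84 + G$
$m = - \frac{1}{548228}$ ($m = \frac{1}{-542757 - 5471} = \frac{1}{-548228} = - \frac{1}{548228} \approx -1.8241 \cdot 10^{-6}$)
$\left(-3155270 + w{\left(480 \right)}\right) \left(m - 3141573\right) = \left(-3155270 + \left(84 + 480\right)\right) \left(- \frac{1}{548228} - 3141573\right) = \left(-3155270 + 564\right) \left(- \frac{1722298282645}{548228}\right) = \left(-3154706\right) \left(- \frac{1722298282645}{548228}\right) = \frac{2716672363024938685}{274114}$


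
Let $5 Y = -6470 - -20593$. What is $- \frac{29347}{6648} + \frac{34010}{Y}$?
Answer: $\frac{716024719}{93889704} \approx 7.6262$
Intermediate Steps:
$Y = \frac{14123}{5}$ ($Y = \frac{-6470 - -20593}{5} = \frac{-6470 + 20593}{5} = \frac{1}{5} \cdot 14123 = \frac{14123}{5} \approx 2824.6$)
$- \frac{29347}{6648} + \frac{34010}{Y} = - \frac{29347}{6648} + \frac{34010}{\frac{14123}{5}} = \left(-29347\right) \frac{1}{6648} + 34010 \cdot \frac{5}{14123} = - \frac{29347}{6648} + \frac{170050}{14123} = \frac{716024719}{93889704}$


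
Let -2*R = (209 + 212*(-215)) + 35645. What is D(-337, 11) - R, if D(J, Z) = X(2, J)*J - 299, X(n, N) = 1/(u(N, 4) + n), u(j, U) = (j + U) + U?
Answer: -1687637/327 ≈ -5161.0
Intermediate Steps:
u(j, U) = j + 2*U (u(j, U) = (U + j) + U = j + 2*U)
X(n, N) = 1/(8 + N + n) (X(n, N) = 1/((N + 2*4) + n) = 1/((N + 8) + n) = 1/((8 + N) + n) = 1/(8 + N + n))
R = 4863 (R = -((209 + 212*(-215)) + 35645)/2 = -((209 - 45580) + 35645)/2 = -(-45371 + 35645)/2 = -½*(-9726) = 4863)
D(J, Z) = -299 + J/(10 + J) (D(J, Z) = J/(8 + J + 2) - 299 = J/(10 + J) - 299 = -299 + J/(10 + J))
D(-337, 11) - R = 2*(-1495 - 149*(-337))/(10 - 337) - 1*4863 = 2*(-1495 + 50213)/(-327) - 4863 = 2*(-1/327)*48718 - 4863 = -97436/327 - 4863 = -1687637/327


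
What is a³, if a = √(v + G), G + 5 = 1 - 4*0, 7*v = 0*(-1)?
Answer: -8*I ≈ -8.0*I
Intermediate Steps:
v = 0 (v = (0*(-1))/7 = (⅐)*0 = 0)
G = -4 (G = -5 + (1 - 4*0) = -5 + (1 + 0) = -5 + 1 = -4)
a = 2*I (a = √(0 - 4) = √(-4) = 2*I ≈ 2.0*I)
a³ = (2*I)³ = -8*I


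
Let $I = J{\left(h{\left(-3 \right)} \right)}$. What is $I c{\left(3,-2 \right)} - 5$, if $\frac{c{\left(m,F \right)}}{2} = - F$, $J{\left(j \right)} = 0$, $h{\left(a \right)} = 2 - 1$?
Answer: $-5$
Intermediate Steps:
$h{\left(a \right)} = 1$ ($h{\left(a \right)} = 2 - 1 = 1$)
$I = 0$
$c{\left(m,F \right)} = - 2 F$ ($c{\left(m,F \right)} = 2 \left(- F\right) = - 2 F$)
$I c{\left(3,-2 \right)} - 5 = 0 \left(\left(-2\right) \left(-2\right)\right) - 5 = 0 \cdot 4 - 5 = 0 - 5 = -5$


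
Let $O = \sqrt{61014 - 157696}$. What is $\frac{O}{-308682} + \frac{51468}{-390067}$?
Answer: $- \frac{51468}{390067} - \frac{i \sqrt{96682}}{308682} \approx -0.13195 - 0.0010073 i$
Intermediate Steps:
$O = i \sqrt{96682}$ ($O = \sqrt{-96682} = i \sqrt{96682} \approx 310.94 i$)
$\frac{O}{-308682} + \frac{51468}{-390067} = \frac{i \sqrt{96682}}{-308682} + \frac{51468}{-390067} = i \sqrt{96682} \left(- \frac{1}{308682}\right) + 51468 \left(- \frac{1}{390067}\right) = - \frac{i \sqrt{96682}}{308682} - \frac{51468}{390067} = - \frac{51468}{390067} - \frac{i \sqrt{96682}}{308682}$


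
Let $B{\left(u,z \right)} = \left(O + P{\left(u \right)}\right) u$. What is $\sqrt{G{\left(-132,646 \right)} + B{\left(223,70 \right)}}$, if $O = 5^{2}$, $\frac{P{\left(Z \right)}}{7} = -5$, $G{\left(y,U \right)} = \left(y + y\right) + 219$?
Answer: $5 i \sqrt{91} \approx 47.697 i$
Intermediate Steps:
$G{\left(y,U \right)} = 219 + 2 y$ ($G{\left(y,U \right)} = 2 y + 219 = 219 + 2 y$)
$P{\left(Z \right)} = -35$ ($P{\left(Z \right)} = 7 \left(-5\right) = -35$)
$O = 25$
$B{\left(u,z \right)} = - 10 u$ ($B{\left(u,z \right)} = \left(25 - 35\right) u = - 10 u$)
$\sqrt{G{\left(-132,646 \right)} + B{\left(223,70 \right)}} = \sqrt{\left(219 + 2 \left(-132\right)\right) - 2230} = \sqrt{\left(219 - 264\right) - 2230} = \sqrt{-45 - 2230} = \sqrt{-2275} = 5 i \sqrt{91}$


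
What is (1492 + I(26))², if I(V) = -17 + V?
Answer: 2253001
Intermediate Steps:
(1492 + I(26))² = (1492 + (-17 + 26))² = (1492 + 9)² = 1501² = 2253001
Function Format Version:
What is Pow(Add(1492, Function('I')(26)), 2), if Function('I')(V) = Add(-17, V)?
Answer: 2253001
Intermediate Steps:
Pow(Add(1492, Function('I')(26)), 2) = Pow(Add(1492, Add(-17, 26)), 2) = Pow(Add(1492, 9), 2) = Pow(1501, 2) = 2253001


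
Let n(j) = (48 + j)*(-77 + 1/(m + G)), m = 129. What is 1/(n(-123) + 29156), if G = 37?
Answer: 166/5798471 ≈ 2.8628e-5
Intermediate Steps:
n(j) = -306744/83 - 12781*j/166 (n(j) = (48 + j)*(-77 + 1/(129 + 37)) = (48 + j)*(-77 + 1/166) = (48 + j)*(-12781/166) = -306744/83 - 12781*j/166)
1/(n(-123) + 29156) = 1/((-306744/83 - 12781/166*(-123)) + 29156) = 1/((-306744/83 + 1572063/166) + 29156) = 1/(958575/166 + 29156) = 1/(5798471/166) = 166/5798471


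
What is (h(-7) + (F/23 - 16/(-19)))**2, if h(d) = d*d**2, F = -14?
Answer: 22436744521/190969 ≈ 1.1749e+5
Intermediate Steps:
h(d) = d**3
(h(-7) + (F/23 - 16/(-19)))**2 = ((-7)**3 + (-14/23 - 16/(-19)))**2 = (-343 + (-14*1/23 - 16*(-1/19)))**2 = (-343 + (-14/23 + 16/19))**2 = (-343 + 102/437)**2 = (-149789/437)**2 = 22436744521/190969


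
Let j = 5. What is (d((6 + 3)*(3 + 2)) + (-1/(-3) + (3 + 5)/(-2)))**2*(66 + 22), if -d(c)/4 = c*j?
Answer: 646757848/9 ≈ 7.1862e+7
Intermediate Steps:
d(c) = -20*c (d(c) = -4*c*5 = -20*c)
(d((6 + 3)*(3 + 2)) + (-1/(-3) + (3 + 5)/(-2)))**2*(66 + 22) = (-20*(6 + 3)*(3 + 2) + (-1/(-3) + (3 + 5)/(-2)))**2*(66 + 22) = (-180*5 + (-1*(-1/3) + 8*(-1/2)))**2*88 = (-20*45 + (1/3 - 4))**2*88 = (-900 - 11/3)**2*88 = (-2711/3)**2*88 = (7349521/9)*88 = 646757848/9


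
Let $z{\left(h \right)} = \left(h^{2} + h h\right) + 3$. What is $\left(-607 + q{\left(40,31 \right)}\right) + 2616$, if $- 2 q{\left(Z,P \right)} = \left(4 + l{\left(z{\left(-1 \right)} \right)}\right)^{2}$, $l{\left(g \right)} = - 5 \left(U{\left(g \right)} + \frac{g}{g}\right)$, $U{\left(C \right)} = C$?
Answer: $1671$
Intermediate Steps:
$z{\left(h \right)} = 3 + 2 h^{2}$ ($z{\left(h \right)} = \left(h^{2} + h^{2}\right) + 3 = 2 h^{2} + 3 = 3 + 2 h^{2}$)
$l{\left(g \right)} = -5 - 5 g$ ($l{\left(g \right)} = - 5 \left(g + \frac{g}{g}\right) = - 5 \left(g + 1\right) = - 5 \left(1 + g\right) = -5 - 5 g$)
$q{\left(Z,P \right)} = -338$ ($q{\left(Z,P \right)} = - \frac{\left(4 - \left(5 + 5 \left(3 + 2 \left(-1\right)^{2}\right)\right)\right)^{2}}{2} = - \frac{\left(4 - \left(5 + 5 \left(3 + 2 \cdot 1\right)\right)\right)^{2}}{2} = - \frac{\left(4 - \left(5 + 5 \left(3 + 2\right)\right)\right)^{2}}{2} = - \frac{\left(4 - 30\right)^{2}}{2} = - \frac{\left(-26\right)^{2}}{2} = \left(- \frac{1}{2}\right) 676 = -338$)
$\left(-607 + q{\left(40,31 \right)}\right) + 2616 = \left(-607 - 338\right) + 2616 = -945 + 2616 = 1671$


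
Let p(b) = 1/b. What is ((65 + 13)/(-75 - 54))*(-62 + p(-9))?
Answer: 338/9 ≈ 37.556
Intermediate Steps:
((65 + 13)/(-75 - 54))*(-62 + p(-9)) = ((65 + 13)/(-75 - 54))*(-62 + 1/(-9)) = (78/(-129))*(-62 - ⅑) = (78*(-1/129))*(-559/9) = -26/43*(-559/9) = 338/9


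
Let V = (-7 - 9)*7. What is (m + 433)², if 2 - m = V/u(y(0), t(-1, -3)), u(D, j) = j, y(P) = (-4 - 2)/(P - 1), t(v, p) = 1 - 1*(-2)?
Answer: 2007889/9 ≈ 2.2310e+5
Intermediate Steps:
t(v, p) = 3 (t(v, p) = 1 + 2 = 3)
y(P) = -6/(-1 + P)
V = -112 (V = -16*7 = -112)
m = 118/3 (m = 2 - (-112)/3 = 2 - 1*(-112/3) = 2 + 112/3 = 118/3 ≈ 39.333)
(m + 433)² = (118/3 + 433)² = (1417/3)² = 2007889/9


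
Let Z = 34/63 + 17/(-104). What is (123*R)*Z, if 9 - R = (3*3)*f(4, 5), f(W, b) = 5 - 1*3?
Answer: -303195/728 ≈ -416.48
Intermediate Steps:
f(W, b) = 2 (f(W, b) = 5 - 3 = 2)
Z = 2465/6552 (Z = 34*(1/63) + 17*(-1/104) = 34/63 - 17/104 = 2465/6552 ≈ 0.37622)
R = -9 (R = 9 - 3*3*2 = 9 - 9*2 = 9 - 1*18 = 9 - 18 = -9)
(123*R)*Z = (123*(-9))*(2465/6552) = -1107*2465/6552 = -303195/728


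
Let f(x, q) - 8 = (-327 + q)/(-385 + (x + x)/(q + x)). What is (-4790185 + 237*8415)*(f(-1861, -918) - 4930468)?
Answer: 14697170807932882750/1066193 ≈ 1.3785e+13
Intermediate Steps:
f(x, q) = 8 + (-327 + q)/(-385 + 2*x/(q + x)) (f(x, q) = 8 + (-327 + q)/(-385 + (x + x)/(q + x)) = 8 + (-327 + q)/(-385 + (2*x)/(q + x)) = 8 + (-327 + q)/(-385 + 2*x/(q + x)))
(-4790185 + 237*8415)*(f(-1861, -918) - 4930468) = (-4790185 + 237*8415)*((-1*(-918)**2 + 3391*(-1861) + 3407*(-918) - 1*(-918)*(-1861))/(383*(-1861) + 385*(-918)) - 4930468) = (-4790185 + 1994355)*((-1*842724 - 6310651 - 3127626 - 1708398)/(-712763 - 353430) - 4930468) = -2795830*((-842724 - 6310651 - 3127626 - 1708398)/(-1066193) - 4930468) = -2795830*(-1/1066193*(-11989399) - 4930468) = -2795830*(11989399/1066193 - 4930468) = -2795830*(-5256818478925/1066193) = 14697170807932882750/1066193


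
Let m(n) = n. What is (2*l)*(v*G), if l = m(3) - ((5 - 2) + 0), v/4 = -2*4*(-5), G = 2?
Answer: 0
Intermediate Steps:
v = 160 (v = 4*(-2*4*(-5)) = 4*(-8*(-5)) = 4*40 = 160)
l = 0 (l = 3 - ((5 - 2) + 0) = 3 - (3 + 0) = 3 - 1*3 = 3 - 3 = 0)
(2*l)*(v*G) = (2*0)*(160*2) = 0*320 = 0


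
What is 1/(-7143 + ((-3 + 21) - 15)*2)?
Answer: -1/7137 ≈ -0.00014011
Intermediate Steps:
1/(-7143 + ((-3 + 21) - 15)*2) = 1/(-7143 + (18 - 15)*2) = 1/(-7143 + 3*2) = 1/(-7143 + 6) = 1/(-7137) = -1/7137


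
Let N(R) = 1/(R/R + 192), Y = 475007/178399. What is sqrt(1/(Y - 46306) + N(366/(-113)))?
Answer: 8*sqrt(1212512030398177955)/122636194907 ≈ 0.071831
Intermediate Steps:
Y = 36539/13723 (Y = 475007*(1/178399) = 36539/13723 ≈ 2.6626)
N(R) = 1/193 (N(R) = 1/(1 + 192) = 1/193)
sqrt(1/(Y - 46306) + N(366/(-113))) = sqrt(1/(36539/13723 - 46306) + 1/193) = sqrt(1/(-635420699/13723) + 1/193) = sqrt(-13723/635420699 + 1/193) = sqrt(632772160/122636194907) = 8*sqrt(1212512030398177955)/122636194907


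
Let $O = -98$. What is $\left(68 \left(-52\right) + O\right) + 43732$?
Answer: $40098$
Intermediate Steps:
$\left(68 \left(-52\right) + O\right) + 43732 = \left(68 \left(-52\right) - 98\right) + 43732 = \left(-3536 - 98\right) + 43732 = -3634 + 43732 = 40098$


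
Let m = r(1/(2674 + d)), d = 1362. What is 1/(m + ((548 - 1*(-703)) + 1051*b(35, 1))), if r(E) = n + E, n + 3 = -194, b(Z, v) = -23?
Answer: -4036/93308283 ≈ -4.3254e-5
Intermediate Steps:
n = -197 (n = -3 - 194 = -197)
r(E) = -197 + E
m = -795091/4036 (m = -197 + 1/(2674 + 1362) = -197 + 1/4036 = -795091/4036 ≈ -197.00)
1/(m + ((548 - 1*(-703)) + 1051*b(35, 1))) = 1/(-795091/4036 + ((548 - 1*(-703)) + 1051*(-23))) = 1/(-795091/4036 + ((548 + 703) - 24173)) = 1/(-795091/4036 + (1251 - 24173)) = 1/(-795091/4036 - 22922) = 1/(-93308283/4036) = -4036/93308283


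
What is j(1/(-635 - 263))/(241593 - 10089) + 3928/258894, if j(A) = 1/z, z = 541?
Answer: 81992895181/5404138857936 ≈ 0.015172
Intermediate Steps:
j(A) = 1/541
j(1/(-635 - 263))/(241593 - 10089) + 3928/258894 = 1/(541*(241593 - 10089)) + 3928/258894 = (1/541)/231504 + 3928*(1/258894) = (1/541)*(1/231504) + 1964/129447 = 1/125243664 + 1964/129447 = 81992895181/5404138857936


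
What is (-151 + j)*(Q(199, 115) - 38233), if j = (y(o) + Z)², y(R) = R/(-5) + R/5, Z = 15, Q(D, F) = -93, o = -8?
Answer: -2836124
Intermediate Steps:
y(R) = 0 (y(R) = R*(-⅕) + R*(⅕) = -R/5 + R/5 = 0)
j = 225 (j = (0 + 15)² = 15² = 225)
(-151 + j)*(Q(199, 115) - 38233) = (-151 + 225)*(-93 - 38233) = 74*(-38326) = -2836124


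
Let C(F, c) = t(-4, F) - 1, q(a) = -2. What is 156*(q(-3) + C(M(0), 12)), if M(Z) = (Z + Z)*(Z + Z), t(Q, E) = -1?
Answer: -624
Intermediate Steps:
M(Z) = 4*Z² (M(Z) = (2*Z)*(2*Z) = 4*Z²)
C(F, c) = -2 (C(F, c) = -1 - 1 = -2)
156*(q(-3) + C(M(0), 12)) = 156*(-2 - 2) = 156*(-4) = -624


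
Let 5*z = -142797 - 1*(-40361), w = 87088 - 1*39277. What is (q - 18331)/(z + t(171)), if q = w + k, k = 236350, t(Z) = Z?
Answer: -1329150/101581 ≈ -13.085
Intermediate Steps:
w = 47811 (w = 87088 - 39277 = 47811)
z = -102436/5 (z = (-142797 - 1*(-40361))/5 = (-142797 + 40361)/5 = (1/5)*(-102436) = -102436/5 ≈ -20487.)
q = 284161 (q = 47811 + 236350 = 284161)
(q - 18331)/(z + t(171)) = (284161 - 18331)/(-102436/5 + 171) = 265830/(-101581/5) = 265830*(-5/101581) = -1329150/101581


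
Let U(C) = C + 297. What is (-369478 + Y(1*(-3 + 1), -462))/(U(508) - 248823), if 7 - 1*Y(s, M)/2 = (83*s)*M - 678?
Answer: 260746/124009 ≈ 2.1026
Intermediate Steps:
U(C) = 297 + C
Y(s, M) = 1370 - 166*M*s (Y(s, M) = 14 - 2*((83*s)*M - 678) = 14 - 2*(83*M*s - 678) = 14 - 2*(-678 + 83*M*s) = 14 + (1356 - 166*M*s) = 1370 - 166*M*s)
(-369478 + Y(1*(-3 + 1), -462))/(U(508) - 248823) = (-369478 + (1370 - 166*(-462)*1*(-3 + 1)))/((297 + 508) - 248823) = (-369478 + (1370 - 166*(-462)*1*(-2)))/(805 - 248823) = (-369478 + (1370 - 166*(-462)*(-2)))/(-248018) = (-369478 + (1370 - 153384))*(-1/248018) = (-369478 - 152014)*(-1/248018) = -521492*(-1/248018) = 260746/124009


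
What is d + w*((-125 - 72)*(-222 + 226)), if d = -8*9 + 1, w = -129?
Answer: 101581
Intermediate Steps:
d = -71 (d = -72 + 1 = -71)
d + w*((-125 - 72)*(-222 + 226)) = -71 - 129*(-125 - 72)*(-222 + 226) = -71 - (-25413)*4 = -71 - 129*(-788) = -71 + 101652 = 101581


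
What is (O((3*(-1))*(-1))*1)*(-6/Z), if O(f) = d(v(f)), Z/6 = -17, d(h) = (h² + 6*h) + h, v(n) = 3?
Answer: 30/17 ≈ 1.7647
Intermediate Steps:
d(h) = h² + 7*h
Z = -102 (Z = 6*(-17) = -102)
O(f) = 30 (O(f) = 3*(7 + 3) = 3*10 = 30)
(O((3*(-1))*(-1))*1)*(-6/Z) = (30*1)*(-6/(-102)) = 30*(-6*(-1/102)) = 30*(1/17) = 30/17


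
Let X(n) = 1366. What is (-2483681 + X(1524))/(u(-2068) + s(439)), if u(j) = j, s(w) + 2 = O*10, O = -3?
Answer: 496463/420 ≈ 1182.1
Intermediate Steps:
s(w) = -32 (s(w) = -2 - 3*10 = -2 - 30 = -32)
(-2483681 + X(1524))/(u(-2068) + s(439)) = (-2483681 + 1366)/(-2068 - 32) = -2482315/(-2100) = -2482315*(-1/2100) = 496463/420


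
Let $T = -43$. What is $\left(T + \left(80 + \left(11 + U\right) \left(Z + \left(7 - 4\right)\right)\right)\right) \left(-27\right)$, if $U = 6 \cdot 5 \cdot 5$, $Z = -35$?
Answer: $138105$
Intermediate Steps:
$U = 150$ ($U = 30 \cdot 5 = 150$)
$\left(T + \left(80 + \left(11 + U\right) \left(Z + \left(7 - 4\right)\right)\right)\right) \left(-27\right) = \left(-43 + \left(80 + \left(11 + 150\right) \left(-35 + \left(7 - 4\right)\right)\right)\right) \left(-27\right) = \left(-43 + \left(80 + 161 \left(-35 + 3\right)\right)\right) \left(-27\right) = \left(-43 + \left(80 + 161 \left(-32\right)\right)\right) \left(-27\right) = \left(-43 + \left(80 - 5152\right)\right) \left(-27\right) = \left(-43 - 5072\right) \left(-27\right) = \left(-5115\right) \left(-27\right) = 138105$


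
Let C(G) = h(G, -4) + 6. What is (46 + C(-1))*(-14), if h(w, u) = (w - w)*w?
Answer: -728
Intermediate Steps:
h(w, u) = 0 (h(w, u) = 0*w = 0)
C(G) = 6 (C(G) = 0 + 6 = 6)
(46 + C(-1))*(-14) = (46 + 6)*(-14) = 52*(-14) = -728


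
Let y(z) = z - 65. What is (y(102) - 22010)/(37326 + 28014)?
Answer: -21973/65340 ≈ -0.33629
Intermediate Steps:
y(z) = -65 + z
(y(102) - 22010)/(37326 + 28014) = ((-65 + 102) - 22010)/(37326 + 28014) = (37 - 22010)/65340 = -21973*1/65340 = -21973/65340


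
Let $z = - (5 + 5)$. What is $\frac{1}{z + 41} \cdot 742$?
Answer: $\frac{742}{31} \approx 23.935$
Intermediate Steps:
$z = -10$ ($z = \left(-1\right) 10 = -10$)
$\frac{1}{z + 41} \cdot 742 = \frac{1}{-10 + 41} \cdot 742 = \frac{1}{31} \cdot 742 = \frac{742}{31}$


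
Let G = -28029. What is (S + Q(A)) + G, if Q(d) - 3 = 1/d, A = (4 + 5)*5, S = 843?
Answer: -1223234/45 ≈ -27183.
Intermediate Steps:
A = 45 (A = 9*5 = 45)
Q(d) = 3 + 1/d
(S + Q(A)) + G = (843 + (3 + 1/45)) - 28029 = (843 + 136/45) - 28029 = 38071/45 - 28029 = -1223234/45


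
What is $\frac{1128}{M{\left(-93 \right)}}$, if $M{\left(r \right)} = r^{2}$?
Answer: $\frac{376}{2883} \approx 0.13042$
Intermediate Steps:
$\frac{1128}{M{\left(-93 \right)}} = \frac{1128}{\left(-93\right)^{2}} = \frac{1128}{8649} = 1128 \cdot \frac{1}{8649} = \frac{376}{2883}$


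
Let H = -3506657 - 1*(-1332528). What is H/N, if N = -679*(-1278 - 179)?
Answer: -2174129/989303 ≈ -2.1976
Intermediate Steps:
N = 989303 (N = -679*(-1457) = 989303)
H = -2174129 (H = -3506657 + 1332528 = -2174129)
H/N = -2174129/989303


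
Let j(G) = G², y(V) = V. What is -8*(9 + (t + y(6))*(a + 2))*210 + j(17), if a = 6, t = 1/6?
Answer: -97711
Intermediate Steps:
t = ⅙ ≈ 0.16667
-8*(9 + (t + y(6))*(a + 2))*210 + j(17) = -8*(9 + (⅙ + 6)*(6 + 2))*210 + 17² = -8*(9 + (37/6)*8)*210 + 289 = -8*(9 + 148/3)*210 + 289 = -8*175/3*210 + 289 = -1400/3*210 + 289 = -98000 + 289 = -97711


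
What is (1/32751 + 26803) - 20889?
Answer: 193689415/32751 ≈ 5914.0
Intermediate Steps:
(1/32751 + 26803) - 20889 = 877825054/32751 - 20889 = 193689415/32751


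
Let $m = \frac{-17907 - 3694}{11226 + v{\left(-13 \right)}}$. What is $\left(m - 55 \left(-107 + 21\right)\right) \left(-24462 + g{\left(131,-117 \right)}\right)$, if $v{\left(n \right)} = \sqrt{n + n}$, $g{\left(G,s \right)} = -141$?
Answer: $\frac{24603 \left(- 4730 \sqrt{26} + 53077379 i\right)}{\sqrt{26} - 11226 i} \approx -1.1632 \cdot 10^{8} - 21.503 i$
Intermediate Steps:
$v{\left(n \right)} = \sqrt{2} \sqrt{n}$ ($v{\left(n \right)} = \sqrt{2 n} = \sqrt{2} \sqrt{n}$)
$m = - \frac{21601}{11226 + i \sqrt{26}}$ ($m = \frac{-17907 - 3694}{11226 + \sqrt{2} \sqrt{-13}} = - \frac{21601}{11226 + \sqrt{2} i \sqrt{13}} = - \frac{21601}{11226 + i \sqrt{26}} \approx -1.9242 + 0.000874 i$)
$\left(m - 55 \left(-107 + 21\right)\right) \left(-24462 + g{\left(131,-117 \right)}\right) = \left(\left(- \frac{121246413}{63011551} + \frac{21601 i \sqrt{26}}{126023102}\right) - 55 \left(-107 + 21\right)\right) \left(-24462 - 141\right) = \left(\left(- \frac{121246413}{63011551} + \frac{21601 i \sqrt{26}}{126023102}\right) - -4730\right) \left(-24603\right) = \left(\left(- \frac{121246413}{63011551} + \frac{21601 i \sqrt{26}}{126023102}\right) + 4730\right) \left(-24603\right) = \left(\frac{297923389817}{63011551} + \frac{21601 i \sqrt{26}}{126023102}\right) \left(-24603\right) = - \frac{7329809159667651}{63011551} - \frac{531449403 i \sqrt{26}}{126023102}$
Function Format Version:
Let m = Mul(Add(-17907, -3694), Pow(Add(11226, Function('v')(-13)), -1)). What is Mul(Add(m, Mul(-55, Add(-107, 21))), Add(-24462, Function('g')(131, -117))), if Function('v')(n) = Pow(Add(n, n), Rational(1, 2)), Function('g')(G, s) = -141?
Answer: Mul(24603, Pow(Add(Pow(26, Rational(1, 2)), Mul(-11226, I)), -1), Add(Mul(-4730, Pow(26, Rational(1, 2))), Mul(53077379, I))) ≈ Add(-1.1632e+8, Mul(-21.503, I))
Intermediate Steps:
Function('v')(n) = Mul(Pow(2, Rational(1, 2)), Pow(n, Rational(1, 2))) (Function('v')(n) = Pow(Mul(2, n), Rational(1, 2)) = Mul(Pow(2, Rational(1, 2)), Pow(n, Rational(1, 2))))
m = Mul(-21601, Pow(Add(11226, Mul(I, Pow(26, Rational(1, 2)))), -1)) (m = Mul(Add(-17907, -3694), Pow(Add(11226, Mul(Pow(2, Rational(1, 2)), Pow(-13, Rational(1, 2)))), -1)) = Mul(-21601, Pow(Add(11226, Mul(Pow(2, Rational(1, 2)), Mul(I, Pow(13, Rational(1, 2))))), -1)) = Mul(-21601, Pow(Add(11226, Mul(I, Pow(26, Rational(1, 2)))), -1)) ≈ Add(-1.9242, Mul(0.00087400, I)))
Mul(Add(m, Mul(-55, Add(-107, 21))), Add(-24462, Function('g')(131, -117))) = Mul(Add(Add(Rational(-121246413, 63011551), Mul(Rational(21601, 126023102), I, Pow(26, Rational(1, 2)))), Mul(-55, Add(-107, 21))), Add(-24462, -141)) = Mul(Add(Add(Rational(-121246413, 63011551), Mul(Rational(21601, 126023102), I, Pow(26, Rational(1, 2)))), Mul(-55, -86)), -24603) = Mul(Add(Add(Rational(-121246413, 63011551), Mul(Rational(21601, 126023102), I, Pow(26, Rational(1, 2)))), 4730), -24603) = Mul(Add(Rational(297923389817, 63011551), Mul(Rational(21601, 126023102), I, Pow(26, Rational(1, 2)))), -24603) = Add(Rational(-7329809159667651, 63011551), Mul(Rational(-531449403, 126023102), I, Pow(26, Rational(1, 2))))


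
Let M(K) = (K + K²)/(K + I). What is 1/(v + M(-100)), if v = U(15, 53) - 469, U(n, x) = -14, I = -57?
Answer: -157/85731 ≈ -0.0018313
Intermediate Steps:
M(K) = (K + K²)/(-57 + K) (M(K) = (K + K²)/(K - 57) = (K + K²)/(-57 + K))
v = -483 (v = -14 - 469 = -483)
1/(v + M(-100)) = 1/(-483 - 100*(1 - 100)/(-57 - 100)) = 1/(-483 - 100*(-99)/(-157)) = 1/(-483 - 100*(-1/157)*(-99)) = 1/(-483 - 9900/157) = 1/(-85731/157) = -157/85731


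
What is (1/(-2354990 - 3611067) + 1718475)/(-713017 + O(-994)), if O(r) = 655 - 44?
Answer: -5126259901537/2125127401571 ≈ -2.4122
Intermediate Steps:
O(r) = 611
(1/(-2354990 - 3611067) + 1718475)/(-713017 + O(-994)) = (1/(-2354990 - 3611067) + 1718475)/(-713017 + 611) = (1/(-5966057) + 1718475)/(-712406) = (-1/5966057 + 1718475)*(-1/712406) = (10252519803074/5966057)*(-1/712406) = -5126259901537/2125127401571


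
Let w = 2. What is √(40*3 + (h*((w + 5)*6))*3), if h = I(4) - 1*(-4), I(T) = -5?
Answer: I*√6 ≈ 2.4495*I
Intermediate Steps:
h = -1 (h = -5 - 1*(-4) = -5 + 4 = -1)
√(40*3 + (h*((w + 5)*6))*3) = √(40*3 - (2 + 5)*6*3) = √(120 - 7*6*3) = √(120 - 1*42*3) = √(120 - 42*3) = √(120 - 126) = √(-6) = I*√6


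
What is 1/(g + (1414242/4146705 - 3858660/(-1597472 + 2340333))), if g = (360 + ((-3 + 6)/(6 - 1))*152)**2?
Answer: 1711347457225/348390274049154494 ≈ 4.9122e-6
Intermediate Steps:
g = 5089536/25 (g = (360 + (3/5)*152)**2 = (360 + 456/5)**2 = (2256/5)**2 = 5089536/25 ≈ 2.0358e+5)
1/(g + (1414242/4146705 - 3858660/(-1597472 + 2340333))) = 1/(5089536/25 + (1414242/4146705 - 3858660/(-1597472 + 2340333))) = 1/(5089536/25 + (1414242*(1/4146705) - 3858660/742861)) = 1/(5089536/25 + (157138/460745 - 3858660*1/742861)) = 1/(5089536/25 + (157138/460745 - 3858660/742861)) = 1/(5089536/25 - 1661126609882/342269491445) = 1/(348390274049154494/1711347457225) = 1711347457225/348390274049154494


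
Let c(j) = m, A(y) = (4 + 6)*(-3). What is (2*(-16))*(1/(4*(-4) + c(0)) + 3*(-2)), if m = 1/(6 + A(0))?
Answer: 74688/385 ≈ 193.99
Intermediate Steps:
A(y) = -30 (A(y) = 10*(-3) = -30)
m = -1/24 (m = 1/(6 - 30) = 1/(-24) = -1/24 ≈ -0.041667)
c(j) = -1/24
(2*(-16))*(1/(4*(-4) + c(0)) + 3*(-2)) = (2*(-16))*(1/(4*(-4) - 1/24) + 3*(-2)) = -32*(1/(-16 - 1/24) - 6) = -32*(1/(-385/24) - 6) = -32*(-24/385 - 6) = -32*(-2334/385) = 74688/385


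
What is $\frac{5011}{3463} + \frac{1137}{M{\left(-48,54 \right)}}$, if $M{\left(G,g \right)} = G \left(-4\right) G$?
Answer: $\frac{14081315}{10638336} \approx 1.3236$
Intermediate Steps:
$M{\left(G,g \right)} = - 4 G^{2}$ ($M{\left(G,g \right)} = - 4 G G = - 4 G^{2}$)
$\frac{5011}{3463} + \frac{1137}{M{\left(-48,54 \right)}} = \frac{5011}{3463} + \frac{1137}{\left(-4\right) \left(-48\right)^{2}} = 5011 \cdot \frac{1}{3463} + \frac{1137}{\left(-4\right) 2304} = \frac{5011}{3463} + \frac{1137}{-9216} = \frac{5011}{3463} + 1137 \left(- \frac{1}{9216}\right) = \frac{5011}{3463} - \frac{379}{3072} = \frac{14081315}{10638336}$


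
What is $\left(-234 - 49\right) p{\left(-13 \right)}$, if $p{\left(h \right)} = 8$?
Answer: $-2264$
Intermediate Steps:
$\left(-234 - 49\right) p{\left(-13 \right)} = \left(-234 - 49\right) 8 = \left(-283\right) 8 = -2264$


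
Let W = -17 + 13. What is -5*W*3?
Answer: 60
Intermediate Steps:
W = -4
-5*W*3 = -5*(-4)*3 = 20*3 = 60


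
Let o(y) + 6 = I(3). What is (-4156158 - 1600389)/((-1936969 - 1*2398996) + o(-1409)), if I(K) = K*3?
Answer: 5756547/4335962 ≈ 1.3276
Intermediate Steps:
I(K) = 3*K
o(y) = 3 (o(y) = -6 + 3*3 = -6 + 9 = 3)
(-4156158 - 1600389)/((-1936969 - 1*2398996) + o(-1409)) = (-4156158 - 1600389)/((-1936969 - 1*2398996) + 3) = -5756547/((-1936969 - 2398996) + 3) = -5756547/(-4335965 + 3) = -5756547/(-4335962) = -5756547*(-1/4335962) = 5756547/4335962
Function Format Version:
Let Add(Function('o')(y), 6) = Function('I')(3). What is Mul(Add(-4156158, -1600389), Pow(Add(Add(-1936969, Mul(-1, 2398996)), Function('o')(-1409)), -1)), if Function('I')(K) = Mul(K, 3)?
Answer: Rational(5756547, 4335962) ≈ 1.3276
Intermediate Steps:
Function('I')(K) = Mul(3, K)
Function('o')(y) = 3 (Function('o')(y) = Add(-6, Mul(3, 3)) = Add(-6, 9) = 3)
Mul(Add(-4156158, -1600389), Pow(Add(Add(-1936969, Mul(-1, 2398996)), Function('o')(-1409)), -1)) = Mul(Add(-4156158, -1600389), Pow(Add(Add(-1936969, Mul(-1, 2398996)), 3), -1)) = Mul(-5756547, Pow(Add(Add(-1936969, -2398996), 3), -1)) = Mul(-5756547, Pow(Add(-4335965, 3), -1)) = Mul(-5756547, Pow(-4335962, -1)) = Mul(-5756547, Rational(-1, 4335962)) = Rational(5756547, 4335962)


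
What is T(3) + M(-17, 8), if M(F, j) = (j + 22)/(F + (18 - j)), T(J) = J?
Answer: -9/7 ≈ -1.2857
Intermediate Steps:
M(F, j) = (22 + j)/(18 + F - j)
T(3) + M(-17, 8) = 3 + (22 + 8)/(18 - 17 - 1*8) = 3 + 30/(18 - 17 - 8) = 3 + 30/(-7) = 3 - ⅐*30 = 3 - 30/7 = -9/7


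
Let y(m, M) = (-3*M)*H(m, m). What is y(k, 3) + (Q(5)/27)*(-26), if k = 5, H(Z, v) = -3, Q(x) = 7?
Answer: 547/27 ≈ 20.259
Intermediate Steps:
y(m, M) = 9*M (y(m, M) = -3*M*(-3) = 9*M)
y(k, 3) + (Q(5)/27)*(-26) = 9*3 + (7/27)*(-26) = 27 + (7*(1/27))*(-26) = 27 + (7/27)*(-26) = 27 - 182/27 = 547/27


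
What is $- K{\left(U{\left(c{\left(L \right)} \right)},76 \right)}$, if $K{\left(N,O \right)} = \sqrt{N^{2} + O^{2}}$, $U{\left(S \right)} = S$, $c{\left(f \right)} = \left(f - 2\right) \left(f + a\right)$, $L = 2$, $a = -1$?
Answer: $-76$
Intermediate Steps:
$c{\left(f \right)} = \left(-1 + f\right) \left(-2 + f\right)$ ($c{\left(f \right)} = \left(f - 2\right) \left(f - 1\right) = \left(-2 + f\right) \left(-1 + f\right) = \left(-1 + f\right) \left(-2 + f\right)$)
$- K{\left(U{\left(c{\left(L \right)} \right)},76 \right)} = - \sqrt{\left(2 + 2^{2} - 6\right)^{2} + 76^{2}} = - \sqrt{\left(2 + 4 - 6\right)^{2} + 5776} = - \sqrt{0^{2} + 5776} = - \sqrt{0 + 5776} = - \sqrt{5776} = \left(-1\right) 76 = -76$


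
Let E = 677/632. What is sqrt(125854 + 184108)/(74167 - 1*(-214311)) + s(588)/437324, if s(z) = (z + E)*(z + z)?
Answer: 54727071/34548596 + sqrt(309962)/288478 ≈ 1.5860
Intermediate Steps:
E = 677/632 (E = 677*(1/632) = 677/632 ≈ 1.0712)
s(z) = 2*z*(677/632 + z) (s(z) = (z + 677/632)*(z + z) = (677/632 + z)*(2*z) = 2*z*(677/632 + z))
sqrt(125854 + 184108)/(74167 - 1*(-214311)) + s(588)/437324 = sqrt(125854 + 184108)/(74167 - 1*(-214311)) + ((1/316)*588*(677 + 632*588))/437324 = sqrt(309962)/(74167 + 214311) + ((1/316)*588*(677 + 371616))*(1/437324) = sqrt(309962)/288478 + ((1/316)*588*372293)*(1/437324) = sqrt(309962)*(1/288478) + (54727071/79)*(1/437324) = sqrt(309962)/288478 + 54727071/34548596 = 54727071/34548596 + sqrt(309962)/288478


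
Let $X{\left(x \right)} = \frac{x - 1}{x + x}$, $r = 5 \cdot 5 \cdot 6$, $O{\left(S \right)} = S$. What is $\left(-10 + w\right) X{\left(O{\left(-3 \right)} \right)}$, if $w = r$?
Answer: $\frac{280}{3} \approx 93.333$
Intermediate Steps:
$r = 150$ ($r = 25 \cdot 6 = 150$)
$w = 150$
$X{\left(x \right)} = \frac{-1 + x}{2 x}$
$\left(-10 + w\right) X{\left(O{\left(-3 \right)} \right)} = \left(-10 + 150\right) \frac{-1 - 3}{2 \left(-3\right)} = 140 \cdot \frac{1}{2} \left(- \frac{1}{3}\right) \left(-4\right) = 140 \cdot \frac{2}{3} = \frac{280}{3}$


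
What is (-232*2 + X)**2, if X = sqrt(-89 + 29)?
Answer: 215236 - 1856*I*sqrt(15) ≈ 2.1524e+5 - 7188.3*I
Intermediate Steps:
X = 2*I*sqrt(15) (X = sqrt(-60) = 2*I*sqrt(15) ≈ 7.746*I)
(-232*2 + X)**2 = (-232*2 + 2*I*sqrt(15))**2 = (-464 + 2*I*sqrt(15))**2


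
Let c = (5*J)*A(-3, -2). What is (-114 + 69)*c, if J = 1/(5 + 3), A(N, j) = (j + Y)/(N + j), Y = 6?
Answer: 45/2 ≈ 22.500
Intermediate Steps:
A(N, j) = (6 + j)/(N + j) (A(N, j) = (j + 6)/(N + j) = (6 + j)/(N + j))
J = ⅛ (J = 1/8 = ⅛ ≈ 0.12500)
c = -½ (c = (5*(⅛))*((6 - 2)/(-3 - 2)) = 5*(4/(-5))/8 = 5*(-⅕*4)/8 = (5/8)*(-⅘) = -½ ≈ -0.50000)
(-114 + 69)*c = (-114 + 69)*(-½) = -45*(-½) = 45/2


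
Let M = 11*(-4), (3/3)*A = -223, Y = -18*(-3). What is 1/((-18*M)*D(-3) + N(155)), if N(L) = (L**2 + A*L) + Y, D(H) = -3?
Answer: -1/12862 ≈ -7.7748e-5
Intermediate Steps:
Y = 54
A = -223
N(L) = 54 + L**2 - 223*L (N(L) = (L**2 - 223*L) + 54 = 54 + L**2 - 223*L)
M = -44
1/((-18*M)*D(-3) + N(155)) = 1/(-18*(-44)*(-3) + (54 + 155**2 - 223*155)) = 1/(792*(-3) + (54 + 24025 - 34565)) = 1/(-2376 - 10486) = 1/(-12862) = -1/12862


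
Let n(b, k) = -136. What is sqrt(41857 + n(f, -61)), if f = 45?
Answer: sqrt(41721) ≈ 204.26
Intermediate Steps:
sqrt(41857 + n(f, -61)) = sqrt(41857 - 136) = sqrt(41721)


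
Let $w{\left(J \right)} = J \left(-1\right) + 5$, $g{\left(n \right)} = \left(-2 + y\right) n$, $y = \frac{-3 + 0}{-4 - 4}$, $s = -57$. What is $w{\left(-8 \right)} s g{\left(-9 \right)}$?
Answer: $- \frac{86697}{8} \approx -10837.0$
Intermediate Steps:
$y = \frac{3}{8}$ ($y = - \frac{3}{-8} = \left(-3\right) \left(- \frac{1}{8}\right) = \frac{3}{8} \approx 0.375$)
$g{\left(n \right)} = - \frac{13 n}{8}$ ($g{\left(n \right)} = \left(-2 + \frac{3}{8}\right) n = - \frac{13 n}{8}$)
$w{\left(J \right)} = 5 - J$ ($w{\left(J \right)} = - J + 5 = 5 - J$)
$w{\left(-8 \right)} s g{\left(-9 \right)} = \left(5 - -8\right) \left(-57\right) \left(\left(- \frac{13}{8}\right) \left(-9\right)\right) = \left(5 + 8\right) \left(-57\right) \frac{117}{8} = 13 \left(-57\right) \frac{117}{8} = \left(-741\right) \frac{117}{8} = - \frac{86697}{8}$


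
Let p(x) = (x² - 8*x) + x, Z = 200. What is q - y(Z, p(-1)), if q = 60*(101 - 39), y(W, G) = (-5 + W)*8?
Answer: 2160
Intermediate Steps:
p(x) = x² - 7*x
y(W, G) = -40 + 8*W
q = 3720 (q = 60*62 = 3720)
q - y(Z, p(-1)) = 3720 - (-40 + 8*200) = 3720 - (-40 + 1600) = 3720 - 1*1560 = 3720 - 1560 = 2160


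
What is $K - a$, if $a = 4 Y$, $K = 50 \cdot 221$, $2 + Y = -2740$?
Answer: $22018$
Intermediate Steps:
$Y = -2742$ ($Y = -2 - 2740 = -2742$)
$K = 11050$
$a = -10968$ ($a = 4 \left(-2742\right) = -10968$)
$K - a = 11050 - -10968 = 11050 + 10968 = 22018$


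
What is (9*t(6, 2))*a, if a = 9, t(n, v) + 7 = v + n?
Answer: 81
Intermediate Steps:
t(n, v) = -7 + n + v (t(n, v) = -7 + (v + n) = -7 + (n + v) = -7 + n + v)
(9*t(6, 2))*a = (9*(-7 + 6 + 2))*9 = (9*1)*9 = 9*9 = 81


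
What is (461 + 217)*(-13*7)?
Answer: -61698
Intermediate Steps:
(461 + 217)*(-13*7) = 678*(-91) = -61698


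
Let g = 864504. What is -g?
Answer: -864504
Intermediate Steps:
-g = -1*864504 = -864504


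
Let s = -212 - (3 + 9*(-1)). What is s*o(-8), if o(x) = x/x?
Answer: -206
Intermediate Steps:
o(x) = 1
s = -206 (s = -212 - (3 - 9) = -212 - 1*(-6) = -212 + 6 = -206)
s*o(-8) = -206*1 = -206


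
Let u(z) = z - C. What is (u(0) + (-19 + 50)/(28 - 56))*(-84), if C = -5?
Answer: -327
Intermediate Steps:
u(z) = 5 + z (u(z) = z - 1*(-5) = z + 5 = 5 + z)
(u(0) + (-19 + 50)/(28 - 56))*(-84) = ((5 + 0) + (-19 + 50)/(28 - 56))*(-84) = (5 + 31/(-28))*(-84) = (5 + 31*(-1/28))*(-84) = (5 - 31/28)*(-84) = (109/28)*(-84) = -327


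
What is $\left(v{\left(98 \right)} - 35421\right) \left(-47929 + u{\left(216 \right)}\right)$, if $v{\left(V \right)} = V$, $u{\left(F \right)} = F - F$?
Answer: $1692996067$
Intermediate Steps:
$u{\left(F \right)} = 0$
$\left(v{\left(98 \right)} - 35421\right) \left(-47929 + u{\left(216 \right)}\right) = \left(98 - 35421\right) \left(-47929 + 0\right) = \left(-35323\right) \left(-47929\right) = 1692996067$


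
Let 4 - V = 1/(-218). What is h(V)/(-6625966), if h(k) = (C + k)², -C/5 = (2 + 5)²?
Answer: -2760136369/314892408184 ≈ -0.0087653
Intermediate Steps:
C = -245 (C = -5*(2 + 5)² = -5*7² = -5*49 = -245)
V = 873/218 (V = 4 - 1/(-218) = 4 - 1*(-1/218) = 4 + 1/218 = 873/218 ≈ 4.0046)
h(k) = (-245 + k)²
h(V)/(-6625966) = (-245 + 873/218)²/(-6625966) = (-52537/218)²*(-1/6625966) = (2760136369/47524)*(-1/6625966) = -2760136369/314892408184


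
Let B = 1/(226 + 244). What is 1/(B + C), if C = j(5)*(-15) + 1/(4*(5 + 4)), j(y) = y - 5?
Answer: 8460/253 ≈ 33.439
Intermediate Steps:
j(y) = -5 + y
C = 1/36 (C = (-5 + 5)*(-15) + 1/(4*(5 + 4)) = 0*(-15) + 1/(4*9) = 0 + 1/36 = 1/36 ≈ 0.027778)
B = 1/470 ≈ 0.0021277
1/(B + C) = 1/(1/470 + 1/36) = 1/(253/8460) = 8460/253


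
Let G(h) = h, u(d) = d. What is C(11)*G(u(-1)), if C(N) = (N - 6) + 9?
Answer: -14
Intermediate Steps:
C(N) = 3 + N (C(N) = (-6 + N) + 9 = 3 + N)
C(11)*G(u(-1)) = (3 + 11)*(-1) = 14*(-1) = -14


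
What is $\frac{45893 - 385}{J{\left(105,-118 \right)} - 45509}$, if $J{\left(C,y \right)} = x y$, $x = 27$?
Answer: $- \frac{45508}{48695} \approx -0.93455$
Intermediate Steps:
$J{\left(C,y \right)} = 27 y$
$\frac{45893 - 385}{J{\left(105,-118 \right)} - 45509} = \frac{45893 - 385}{27 \left(-118\right) - 45509} = \frac{45508}{-3186 - 45509} = \frac{45508}{-48695} = 45508 \left(- \frac{1}{48695}\right) = - \frac{45508}{48695}$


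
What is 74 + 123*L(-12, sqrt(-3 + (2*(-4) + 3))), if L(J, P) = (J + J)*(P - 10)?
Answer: 29594 - 5904*I*sqrt(2) ≈ 29594.0 - 8349.5*I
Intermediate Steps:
L(J, P) = 2*J*(-10 + P) (L(J, P) = (2*J)*(-10 + P) = 2*J*(-10 + P))
74 + 123*L(-12, sqrt(-3 + (2*(-4) + 3))) = 74 + 123*(2*(-12)*(-10 + sqrt(-3 + (2*(-4) + 3)))) = 74 + 123*(2*(-12)*(-10 + sqrt(-3 + (-8 + 3)))) = 74 + 123*(2*(-12)*(-10 + sqrt(-3 - 5))) = 74 + 123*(2*(-12)*(-10 + sqrt(-8))) = 74 + 123*(2*(-12)*(-10 + 2*I*sqrt(2))) = 74 + 123*(240 - 48*I*sqrt(2)) = 74 + (29520 - 5904*I*sqrt(2)) = 29594 - 5904*I*sqrt(2)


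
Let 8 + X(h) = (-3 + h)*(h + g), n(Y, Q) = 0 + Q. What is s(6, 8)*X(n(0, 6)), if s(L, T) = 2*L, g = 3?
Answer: 228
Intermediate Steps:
n(Y, Q) = Q
X(h) = -8 + (-3 + h)*(3 + h) (X(h) = -8 + (-3 + h)*(h + 3) = -8 + (-3 + h)*(3 + h))
s(6, 8)*X(n(0, 6)) = (2*6)*(-17 + 6²) = 12*(-17 + 36) = 12*19 = 228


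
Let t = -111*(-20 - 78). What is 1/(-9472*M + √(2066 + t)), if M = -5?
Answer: 2960/140184791 - √809/560739164 ≈ 2.1064e-5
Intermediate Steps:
t = 10878 (t = -111*(-98) = 10878)
1/(-9472*M + √(2066 + t)) = 1/(-9472*(-5) + √(2066 + 10878)) = 1/(47360 + √12944) = 1/(47360 + 4*√809)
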